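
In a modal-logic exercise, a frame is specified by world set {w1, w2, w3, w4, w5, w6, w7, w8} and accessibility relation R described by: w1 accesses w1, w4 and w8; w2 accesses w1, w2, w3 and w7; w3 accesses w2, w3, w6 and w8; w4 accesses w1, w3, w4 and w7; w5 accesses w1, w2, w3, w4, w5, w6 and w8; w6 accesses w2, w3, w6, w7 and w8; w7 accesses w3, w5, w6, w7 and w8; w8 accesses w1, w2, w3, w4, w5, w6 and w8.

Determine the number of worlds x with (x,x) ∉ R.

0

R is reflexive; there are no such worlds.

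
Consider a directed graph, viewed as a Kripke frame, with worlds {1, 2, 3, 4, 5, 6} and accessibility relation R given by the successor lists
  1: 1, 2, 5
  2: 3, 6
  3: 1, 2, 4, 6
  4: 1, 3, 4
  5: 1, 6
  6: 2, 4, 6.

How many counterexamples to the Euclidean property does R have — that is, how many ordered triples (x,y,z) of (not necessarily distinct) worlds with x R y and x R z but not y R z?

Enumerating: (1,2,1), (1,2,2), (1,2,5), (1,5,2), (1,5,5), (2,3,3), (2,6,3), (3,1,4), (3,1,6), (3,2,1), (3,2,2), (3,2,4), … and 12 more.
Total: 24.

24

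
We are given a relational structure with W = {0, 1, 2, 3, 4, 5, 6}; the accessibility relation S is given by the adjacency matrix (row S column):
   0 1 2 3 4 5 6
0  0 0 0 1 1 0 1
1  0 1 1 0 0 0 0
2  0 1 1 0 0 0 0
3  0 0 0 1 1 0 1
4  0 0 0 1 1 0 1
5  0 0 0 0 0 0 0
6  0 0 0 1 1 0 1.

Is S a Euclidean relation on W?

Euclidean: yes — any two successors of a common world are S-related.

Yes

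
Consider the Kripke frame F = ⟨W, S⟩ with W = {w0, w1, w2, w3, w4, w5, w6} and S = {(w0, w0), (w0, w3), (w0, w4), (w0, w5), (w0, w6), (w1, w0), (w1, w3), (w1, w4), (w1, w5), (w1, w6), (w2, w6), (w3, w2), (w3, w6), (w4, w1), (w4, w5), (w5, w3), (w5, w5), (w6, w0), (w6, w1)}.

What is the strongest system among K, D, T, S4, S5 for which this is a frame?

Serial (axiom D): yes — every world has a successor (e.g. w0 S w0).
Reflexive (axiom T): no — w1 is not related to itself.
Transitive (axiom 4): no — w0 S w3 and w3 S w2, but not w0 S w2.
Euclidean (axiom 5): no — w0 S w3 and w0 S w4, but not w3 S w4.
So F validates K, D; T would additionally require S to be reflexive. The strongest is D.

D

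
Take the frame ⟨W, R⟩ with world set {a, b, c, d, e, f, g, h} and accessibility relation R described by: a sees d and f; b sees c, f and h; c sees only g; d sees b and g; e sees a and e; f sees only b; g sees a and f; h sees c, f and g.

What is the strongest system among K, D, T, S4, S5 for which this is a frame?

D

Serial (axiom D): yes — every world has a successor (e.g. a R d).
Reflexive (axiom T): no — a is not related to itself.
Transitive (axiom 4): no — a R d and d R b, but not a R b.
Euclidean (axiom 5): no — a R d and a R f, but not d R f.
So F validates K, D; T would additionally require R to be reflexive. The strongest is D.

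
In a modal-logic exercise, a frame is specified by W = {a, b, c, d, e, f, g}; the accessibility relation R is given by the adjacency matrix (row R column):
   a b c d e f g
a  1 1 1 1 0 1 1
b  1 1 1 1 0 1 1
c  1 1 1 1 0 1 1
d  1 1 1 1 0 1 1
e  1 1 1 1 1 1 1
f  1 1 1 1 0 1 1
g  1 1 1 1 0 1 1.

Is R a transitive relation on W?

Transitive: yes — every two-step R-path is closed by a direct edge.

Yes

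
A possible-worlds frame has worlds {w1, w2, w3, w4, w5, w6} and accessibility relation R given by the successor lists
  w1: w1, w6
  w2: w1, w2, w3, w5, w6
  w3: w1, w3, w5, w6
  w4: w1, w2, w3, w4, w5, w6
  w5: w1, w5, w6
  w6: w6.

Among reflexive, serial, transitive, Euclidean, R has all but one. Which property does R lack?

Euclidean

Reflexive: yes — every world is R-related to itself.
Serial: yes — every world has a successor (e.g. w1 R w1).
Transitive: yes — every two-step R-path is closed by a direct edge.
Euclidean: no — w2 R w1 and w2 R w3, but not w1 R w3.
Only Euclidean fails.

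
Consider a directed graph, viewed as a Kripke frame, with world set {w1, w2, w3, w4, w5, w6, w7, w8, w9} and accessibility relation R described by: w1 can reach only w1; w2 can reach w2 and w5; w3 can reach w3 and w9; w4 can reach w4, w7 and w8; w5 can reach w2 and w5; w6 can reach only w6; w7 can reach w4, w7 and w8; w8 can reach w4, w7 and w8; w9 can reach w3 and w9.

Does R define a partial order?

No

Reflexive: yes — every world is R-related to itself.
Transitive: yes — every two-step R-path is closed by a direct edge.
Antisymmetric: no — w2 R w5 and w5 R w2 with w2 ≠ w5.
So R is not a partial order.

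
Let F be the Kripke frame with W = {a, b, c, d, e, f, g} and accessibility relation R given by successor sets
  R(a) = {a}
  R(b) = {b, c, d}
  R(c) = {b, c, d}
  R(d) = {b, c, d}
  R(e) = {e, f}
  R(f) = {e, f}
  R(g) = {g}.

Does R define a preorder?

Reflexive: yes — every world is R-related to itself.
Transitive: yes — every two-step R-path is closed by a direct edge.
So R is a preorder.

Yes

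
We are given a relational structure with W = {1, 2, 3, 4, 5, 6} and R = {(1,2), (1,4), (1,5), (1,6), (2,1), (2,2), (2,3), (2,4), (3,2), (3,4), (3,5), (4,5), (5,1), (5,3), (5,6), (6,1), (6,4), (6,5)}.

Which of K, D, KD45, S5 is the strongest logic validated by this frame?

D

Serial (axiom D): yes — every world has a successor (e.g. 1 R 2).
Euclidean (axiom 5): no — 1 R 2 and 1 R 5, but not 2 R 5.
Transitive (axiom 4): no — 1 R 2 and 2 R 3, but not 1 R 3.
Reflexive (axiom T): no — 1 is not related to itself.
So F validates K, D; KD45 would additionally require R to be Euclidean and transitive. The strongest is D.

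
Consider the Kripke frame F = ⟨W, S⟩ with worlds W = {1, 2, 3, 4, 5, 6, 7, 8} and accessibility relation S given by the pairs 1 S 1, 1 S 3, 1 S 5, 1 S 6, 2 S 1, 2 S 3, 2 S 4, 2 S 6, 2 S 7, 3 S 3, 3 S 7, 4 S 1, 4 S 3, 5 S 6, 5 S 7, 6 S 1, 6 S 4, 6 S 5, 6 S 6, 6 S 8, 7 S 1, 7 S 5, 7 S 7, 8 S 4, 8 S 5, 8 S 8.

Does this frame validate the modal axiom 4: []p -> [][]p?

No

The schema 4 characterises exactly the transitive frames.
Transitive: no — 1 S 3 and 3 S 7, but not 1 S 7.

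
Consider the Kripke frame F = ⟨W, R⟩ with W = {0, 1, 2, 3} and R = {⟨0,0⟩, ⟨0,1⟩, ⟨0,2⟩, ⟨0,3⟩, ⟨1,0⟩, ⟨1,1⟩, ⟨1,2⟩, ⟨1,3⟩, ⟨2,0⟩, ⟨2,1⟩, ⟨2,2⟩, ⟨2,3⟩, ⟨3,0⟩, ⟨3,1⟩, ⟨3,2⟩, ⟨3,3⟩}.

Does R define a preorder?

Yes

Reflexive: yes — every world is R-related to itself.
Transitive: yes — every two-step R-path is closed by a direct edge.
So R is a preorder.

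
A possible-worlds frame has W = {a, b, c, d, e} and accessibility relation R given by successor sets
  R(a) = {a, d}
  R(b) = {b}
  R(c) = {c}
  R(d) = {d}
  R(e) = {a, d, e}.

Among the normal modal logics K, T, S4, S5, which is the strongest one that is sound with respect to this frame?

S4

Reflexive (axiom T): yes — every world is R-related to itself.
Transitive (axiom 4): yes — every two-step R-path is closed by a direct edge.
Euclidean (axiom 5): no — e R d and e R a, but not d R a.
So F validates K, T, S4; S5 would additionally require R to be Euclidean. The strongest is S4.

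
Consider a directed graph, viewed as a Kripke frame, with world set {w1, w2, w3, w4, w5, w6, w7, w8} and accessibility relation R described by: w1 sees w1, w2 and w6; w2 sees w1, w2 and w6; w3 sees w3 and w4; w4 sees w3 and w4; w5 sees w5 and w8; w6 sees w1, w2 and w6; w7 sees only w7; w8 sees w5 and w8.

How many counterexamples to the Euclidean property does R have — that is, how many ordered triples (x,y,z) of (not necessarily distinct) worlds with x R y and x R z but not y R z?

0

R is Euclidean; there are no such tuples.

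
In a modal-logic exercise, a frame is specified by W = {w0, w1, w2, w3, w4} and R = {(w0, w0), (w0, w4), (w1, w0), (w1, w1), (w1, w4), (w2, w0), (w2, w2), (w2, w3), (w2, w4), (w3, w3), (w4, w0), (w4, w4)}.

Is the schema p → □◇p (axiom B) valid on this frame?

By correspondence theory, B is valid on a frame iff R is symmetric.
Symmetric: no — w1 R w0 but not w0 R w1.

No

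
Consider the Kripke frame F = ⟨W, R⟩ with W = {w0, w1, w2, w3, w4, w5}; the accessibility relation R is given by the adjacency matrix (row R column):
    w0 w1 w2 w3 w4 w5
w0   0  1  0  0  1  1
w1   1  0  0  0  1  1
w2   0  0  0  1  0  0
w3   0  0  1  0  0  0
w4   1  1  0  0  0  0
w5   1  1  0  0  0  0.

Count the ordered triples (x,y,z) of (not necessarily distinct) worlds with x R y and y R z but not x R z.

16

Enumerating: (w0,w1,w0), (w0,w4,w0), (w0,w5,w0), (w1,w0,w1), (w1,w4,w1), (w1,w5,w1), (w2,w3,w2), (w3,w2,w3), (w4,w0,w4), (w4,w0,w5), (w4,w1,w4), (w4,w1,w5), (w5,w0,w4), (w5,w0,w5), (w5,w1,w4), (w5,w1,w5).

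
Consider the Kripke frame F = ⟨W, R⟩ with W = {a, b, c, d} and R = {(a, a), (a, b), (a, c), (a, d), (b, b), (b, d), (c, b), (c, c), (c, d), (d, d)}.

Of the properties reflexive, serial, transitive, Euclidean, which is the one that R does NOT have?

Reflexive: yes — every world is R-related to itself.
Serial: yes — every world has a successor (e.g. a R a).
Transitive: yes — every two-step R-path is closed by a direct edge.
Euclidean: no — a R b and a R c, but not b R c.
Only Euclidean fails.

Euclidean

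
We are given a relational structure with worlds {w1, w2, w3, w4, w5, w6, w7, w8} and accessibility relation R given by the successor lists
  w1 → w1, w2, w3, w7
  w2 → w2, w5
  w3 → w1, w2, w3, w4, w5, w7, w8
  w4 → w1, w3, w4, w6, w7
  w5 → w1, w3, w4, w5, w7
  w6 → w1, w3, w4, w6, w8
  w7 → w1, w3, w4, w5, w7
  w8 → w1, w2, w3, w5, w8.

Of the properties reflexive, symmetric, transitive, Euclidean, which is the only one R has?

reflexive

Reflexive: yes — every world is R-related to itself.
Symmetric: no — w1 R w2 but not w2 R w1.
Transitive: no — w1 R w2 and w2 R w5, but not w1 R w5.
Euclidean: no — w1 R w2 and w1 R w3, but not w2 R w3.
Only reflexive holds.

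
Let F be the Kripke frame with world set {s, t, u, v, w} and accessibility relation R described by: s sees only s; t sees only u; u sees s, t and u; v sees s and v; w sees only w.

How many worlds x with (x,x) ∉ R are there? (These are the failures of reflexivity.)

Enumerating: t.

1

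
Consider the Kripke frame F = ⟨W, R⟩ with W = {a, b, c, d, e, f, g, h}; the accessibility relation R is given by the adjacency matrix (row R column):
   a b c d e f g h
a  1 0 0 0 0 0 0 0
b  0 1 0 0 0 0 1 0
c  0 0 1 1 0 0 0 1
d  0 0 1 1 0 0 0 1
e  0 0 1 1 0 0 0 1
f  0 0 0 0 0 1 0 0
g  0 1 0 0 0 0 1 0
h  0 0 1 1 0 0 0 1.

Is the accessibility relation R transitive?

Yes

Transitive: yes — every two-step R-path is closed by a direct edge.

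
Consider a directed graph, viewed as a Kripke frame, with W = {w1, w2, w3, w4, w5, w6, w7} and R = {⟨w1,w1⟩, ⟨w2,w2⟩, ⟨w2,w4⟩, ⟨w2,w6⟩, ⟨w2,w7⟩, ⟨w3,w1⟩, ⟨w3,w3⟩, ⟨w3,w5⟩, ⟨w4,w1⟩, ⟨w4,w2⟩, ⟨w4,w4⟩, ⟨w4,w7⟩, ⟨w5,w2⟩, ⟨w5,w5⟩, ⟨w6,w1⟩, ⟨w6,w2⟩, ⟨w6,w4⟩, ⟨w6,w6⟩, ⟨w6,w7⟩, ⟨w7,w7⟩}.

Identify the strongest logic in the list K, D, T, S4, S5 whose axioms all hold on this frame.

T

Serial (axiom D): yes — every world has a successor (e.g. w1 R w1).
Reflexive (axiom T): yes — every world is R-related to itself.
Transitive (axiom 4): no — w2 R w4 and w4 R w1, but not w2 R w1.
Euclidean (axiom 5): no — w2 R w4 and w2 R w6, but not w4 R w6.
So F validates K, D, T; S4 would additionally require R to be transitive. The strongest is T.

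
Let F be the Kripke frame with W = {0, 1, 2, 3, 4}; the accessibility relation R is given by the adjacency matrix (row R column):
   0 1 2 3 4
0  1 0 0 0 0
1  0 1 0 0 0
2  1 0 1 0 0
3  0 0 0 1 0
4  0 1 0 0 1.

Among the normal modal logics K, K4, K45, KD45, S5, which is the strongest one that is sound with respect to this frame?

K4

Transitive (axiom 4): yes — every two-step R-path is closed by a direct edge.
Euclidean (axiom 5): no — 2 R 0 and 2 R 2, but not 0 R 2.
Serial (axiom D): yes — every world has a successor (e.g. 0 R 0).
Reflexive (axiom T): yes — every world is R-related to itself.
So F validates K, K4; K45 would additionally require R to be Euclidean. The strongest is K4.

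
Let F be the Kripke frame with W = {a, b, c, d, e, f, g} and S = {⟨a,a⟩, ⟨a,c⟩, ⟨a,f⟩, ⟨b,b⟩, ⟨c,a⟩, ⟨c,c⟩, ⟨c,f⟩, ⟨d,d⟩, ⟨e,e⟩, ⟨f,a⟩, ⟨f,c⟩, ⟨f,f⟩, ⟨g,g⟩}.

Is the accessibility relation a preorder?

Reflexive: yes — every world is S-related to itself.
Transitive: yes — every two-step S-path is closed by a direct edge.
So S is a preorder.

Yes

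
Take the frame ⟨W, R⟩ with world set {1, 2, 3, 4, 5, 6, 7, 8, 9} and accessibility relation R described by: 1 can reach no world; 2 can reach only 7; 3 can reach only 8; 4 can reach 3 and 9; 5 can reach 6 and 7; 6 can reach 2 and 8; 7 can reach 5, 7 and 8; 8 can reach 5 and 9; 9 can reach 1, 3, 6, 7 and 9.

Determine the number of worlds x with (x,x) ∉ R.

Enumerating: 1, 2, 3, 4, 5, 6, 8.

7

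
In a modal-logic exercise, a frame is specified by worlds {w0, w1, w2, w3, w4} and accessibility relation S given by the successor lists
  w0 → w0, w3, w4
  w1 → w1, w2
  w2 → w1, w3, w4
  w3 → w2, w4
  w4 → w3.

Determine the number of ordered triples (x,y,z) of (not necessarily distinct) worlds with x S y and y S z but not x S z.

10

Enumerating: (w0,w3,w2), (w1,w2,w3), (w1,w2,w4), (w2,w1,w2), (w2,w3,w2), (w3,w2,w1), (w3,w2,w3), (w3,w4,w3), (w4,w3,w2), (w4,w3,w4).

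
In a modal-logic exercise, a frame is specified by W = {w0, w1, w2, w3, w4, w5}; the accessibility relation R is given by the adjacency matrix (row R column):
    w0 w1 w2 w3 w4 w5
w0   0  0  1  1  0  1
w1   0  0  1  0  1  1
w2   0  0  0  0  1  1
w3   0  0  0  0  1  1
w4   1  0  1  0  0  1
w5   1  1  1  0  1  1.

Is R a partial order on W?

Reflexive: no — w0 is not related to itself.
Transitive: no — w0 R w2 and w2 R w4, but not w0 R w4.
Antisymmetric: no — w0 R w5 and w5 R w0 with w0 ≠ w5.
So R is not a partial order.

No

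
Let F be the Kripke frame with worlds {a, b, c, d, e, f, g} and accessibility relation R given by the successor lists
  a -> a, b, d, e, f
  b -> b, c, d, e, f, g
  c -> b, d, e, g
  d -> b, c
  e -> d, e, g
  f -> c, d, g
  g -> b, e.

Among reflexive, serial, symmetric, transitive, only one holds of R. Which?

Reflexive: no — c is not related to itself.
Serial: yes — every world has a successor (e.g. a R a).
Symmetric: no — a R b but not b R a.
Transitive: no — a R b and b R c, but not a R c.
Only serial holds.

serial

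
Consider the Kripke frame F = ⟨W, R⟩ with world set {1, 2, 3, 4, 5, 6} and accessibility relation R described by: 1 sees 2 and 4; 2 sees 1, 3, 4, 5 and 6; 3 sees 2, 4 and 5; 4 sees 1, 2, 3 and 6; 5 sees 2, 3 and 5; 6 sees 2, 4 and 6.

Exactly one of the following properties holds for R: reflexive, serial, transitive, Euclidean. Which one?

Reflexive: no — 1 is not related to itself.
Serial: yes — every world has a successor (e.g. 1 R 2).
Transitive: no — 1 R 2 and 2 R 3, but not 1 R 3.
Euclidean: no — 2 R 1 and 2 R 3, but not 1 R 3.
Only serial holds.

serial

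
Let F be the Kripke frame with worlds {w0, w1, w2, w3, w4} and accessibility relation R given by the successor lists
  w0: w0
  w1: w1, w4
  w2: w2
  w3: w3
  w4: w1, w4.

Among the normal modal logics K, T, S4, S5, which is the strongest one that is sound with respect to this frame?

Reflexive (axiom T): yes — every world is R-related to itself.
Transitive (axiom 4): yes — every two-step R-path is closed by a direct edge.
Euclidean (axiom 5): yes — any two successors of a common world are R-related.
So F validates K, T, S4, S5. The strongest is S5.

S5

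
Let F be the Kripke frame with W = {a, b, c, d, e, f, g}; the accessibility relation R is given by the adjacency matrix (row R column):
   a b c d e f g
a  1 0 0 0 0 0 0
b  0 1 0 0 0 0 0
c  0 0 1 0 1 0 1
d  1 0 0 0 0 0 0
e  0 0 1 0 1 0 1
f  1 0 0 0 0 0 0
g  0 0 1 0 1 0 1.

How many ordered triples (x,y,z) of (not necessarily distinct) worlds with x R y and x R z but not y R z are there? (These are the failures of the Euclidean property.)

0

R is Euclidean; there are no such tuples.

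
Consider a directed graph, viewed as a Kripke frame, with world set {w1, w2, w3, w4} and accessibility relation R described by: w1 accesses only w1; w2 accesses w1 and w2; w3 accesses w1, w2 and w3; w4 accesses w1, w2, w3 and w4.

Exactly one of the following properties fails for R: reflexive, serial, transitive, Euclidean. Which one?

Euclidean

Reflexive: yes — every world is R-related to itself.
Serial: yes — every world has a successor (e.g. w1 R w1).
Transitive: yes — every two-step R-path is closed by a direct edge.
Euclidean: no — w3 R w1 and w3 R w2, but not w1 R w2.
Only Euclidean fails.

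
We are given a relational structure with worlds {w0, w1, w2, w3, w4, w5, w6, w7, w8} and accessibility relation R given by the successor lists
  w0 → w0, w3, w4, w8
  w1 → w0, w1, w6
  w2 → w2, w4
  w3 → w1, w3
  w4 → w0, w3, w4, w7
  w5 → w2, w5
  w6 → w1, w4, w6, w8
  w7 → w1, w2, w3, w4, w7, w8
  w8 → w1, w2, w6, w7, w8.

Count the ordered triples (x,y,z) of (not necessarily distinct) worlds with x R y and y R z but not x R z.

Enumerating: (w0,w3,w1), (w0,w4,w7), (w0,w8,w1), (w0,w8,w2), (w0,w8,w6), (w0,w8,w7), (w1,w0,w3), (w1,w0,w4), (w1,w0,w8), (w1,w6,w4), (w1,w6,w8), (w2,w4,w0), … and 25 more.
Total: 37.

37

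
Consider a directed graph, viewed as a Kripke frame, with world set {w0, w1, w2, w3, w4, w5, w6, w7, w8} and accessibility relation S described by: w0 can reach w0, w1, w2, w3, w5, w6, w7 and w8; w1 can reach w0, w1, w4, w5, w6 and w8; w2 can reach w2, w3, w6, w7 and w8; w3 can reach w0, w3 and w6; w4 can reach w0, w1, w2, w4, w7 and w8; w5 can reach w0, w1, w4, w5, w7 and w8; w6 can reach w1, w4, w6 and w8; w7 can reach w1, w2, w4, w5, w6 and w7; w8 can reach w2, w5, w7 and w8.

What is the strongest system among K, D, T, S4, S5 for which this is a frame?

Serial (axiom D): yes — every world has a successor (e.g. w0 S w0).
Reflexive (axiom T): yes — every world is S-related to itself.
Transitive (axiom 4): no — w0 S w1 and w1 S w4, but not w0 S w4.
Euclidean (axiom 5): no — w0 S w1 and w0 S w2, but not w1 S w2.
So F validates K, D, T; S4 would additionally require S to be transitive. The strongest is T.

T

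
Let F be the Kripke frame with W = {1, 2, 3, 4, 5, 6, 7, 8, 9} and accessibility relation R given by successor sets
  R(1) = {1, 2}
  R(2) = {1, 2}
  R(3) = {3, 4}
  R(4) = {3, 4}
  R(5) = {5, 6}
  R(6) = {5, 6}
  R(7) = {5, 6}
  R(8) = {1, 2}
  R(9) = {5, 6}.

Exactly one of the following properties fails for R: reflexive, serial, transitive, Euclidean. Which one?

Reflexive: no — 7 is not related to itself.
Serial: yes — every world has a successor (e.g. 1 R 1).
Transitive: yes — every two-step R-path is closed by a direct edge.
Euclidean: yes — any two successors of a common world are R-related.
Only reflexive fails.

reflexive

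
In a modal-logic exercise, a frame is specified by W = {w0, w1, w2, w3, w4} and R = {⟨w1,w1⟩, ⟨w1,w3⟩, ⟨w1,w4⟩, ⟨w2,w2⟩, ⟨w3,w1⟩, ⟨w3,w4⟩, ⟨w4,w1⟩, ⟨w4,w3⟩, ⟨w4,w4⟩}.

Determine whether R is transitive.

Transitive: no — w3 R w1 and w1 R w3, but not w3 R w3.

No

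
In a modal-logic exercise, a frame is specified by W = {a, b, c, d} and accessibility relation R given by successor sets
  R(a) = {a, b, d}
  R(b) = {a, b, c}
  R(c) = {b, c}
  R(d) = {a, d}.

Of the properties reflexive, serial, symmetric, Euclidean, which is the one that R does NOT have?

Reflexive: yes — every world is R-related to itself.
Serial: yes — every world has a successor (e.g. a R a).
Symmetric: yes — every pair in R has its reverse in R.
Euclidean: no — a R b and a R d, but not b R d.
Only Euclidean fails.

Euclidean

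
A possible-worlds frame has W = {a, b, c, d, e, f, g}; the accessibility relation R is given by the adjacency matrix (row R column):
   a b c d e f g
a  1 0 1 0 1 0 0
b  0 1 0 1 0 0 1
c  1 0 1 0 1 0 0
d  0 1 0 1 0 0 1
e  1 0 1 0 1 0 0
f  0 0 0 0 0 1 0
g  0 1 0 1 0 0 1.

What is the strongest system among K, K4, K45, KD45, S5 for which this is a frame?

Transitive (axiom 4): yes — every two-step R-path is closed by a direct edge.
Euclidean (axiom 5): yes — any two successors of a common world are R-related.
Serial (axiom D): yes — every world has a successor (e.g. a R a).
Reflexive (axiom T): yes — every world is R-related to itself.
So F validates K, K4, K45, KD45, S5. The strongest is S5.

S5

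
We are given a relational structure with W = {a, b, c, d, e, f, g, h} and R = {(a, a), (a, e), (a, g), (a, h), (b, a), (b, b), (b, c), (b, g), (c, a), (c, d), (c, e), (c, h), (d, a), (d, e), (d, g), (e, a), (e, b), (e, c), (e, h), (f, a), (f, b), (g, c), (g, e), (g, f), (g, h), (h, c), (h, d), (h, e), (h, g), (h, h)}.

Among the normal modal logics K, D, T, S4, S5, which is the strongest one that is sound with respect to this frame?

D

Serial (axiom D): yes — every world has a successor (e.g. a R a).
Reflexive (axiom T): no — c is not related to itself.
Transitive (axiom 4): no — a R e and e R b, but not a R b.
Euclidean (axiom 5): no — a R e and a R g, but not e R g.
So F validates K, D; T would additionally require R to be reflexive. The strongest is D.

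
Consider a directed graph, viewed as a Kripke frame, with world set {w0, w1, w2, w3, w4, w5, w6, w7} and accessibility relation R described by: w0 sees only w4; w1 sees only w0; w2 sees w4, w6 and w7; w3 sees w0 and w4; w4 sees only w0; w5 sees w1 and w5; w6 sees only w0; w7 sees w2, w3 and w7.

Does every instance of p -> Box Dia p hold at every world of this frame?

No

Axiom B corresponds to the accessibility relation being symmetric.
Symmetric: no — w1 R w0 but not w0 R w1.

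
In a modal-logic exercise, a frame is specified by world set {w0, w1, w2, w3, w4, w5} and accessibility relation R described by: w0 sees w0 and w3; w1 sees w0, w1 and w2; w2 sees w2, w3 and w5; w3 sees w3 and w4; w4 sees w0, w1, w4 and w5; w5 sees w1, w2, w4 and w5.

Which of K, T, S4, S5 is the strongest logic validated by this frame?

Reflexive (axiom T): yes — every world is R-related to itself.
Transitive (axiom 4): no — w0 R w3 and w3 R w4, but not w0 R w4.
Euclidean (axiom 5): no — w1 R w0 and w1 R w2, but not w0 R w2.
So F validates K, T; S4 would additionally require R to be transitive. The strongest is T.

T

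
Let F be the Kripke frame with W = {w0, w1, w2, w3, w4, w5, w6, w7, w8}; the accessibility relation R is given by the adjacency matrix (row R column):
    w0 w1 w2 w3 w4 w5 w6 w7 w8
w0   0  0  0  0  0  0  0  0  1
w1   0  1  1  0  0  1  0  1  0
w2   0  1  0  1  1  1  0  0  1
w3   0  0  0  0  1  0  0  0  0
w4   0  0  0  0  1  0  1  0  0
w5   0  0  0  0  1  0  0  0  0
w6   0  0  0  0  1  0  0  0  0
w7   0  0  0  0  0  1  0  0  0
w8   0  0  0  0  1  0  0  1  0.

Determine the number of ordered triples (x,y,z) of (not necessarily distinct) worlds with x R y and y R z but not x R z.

Enumerating: (w0,w8,w4), (w0,w8,w7), (w1,w2,w3), (w1,w2,w4), (w1,w2,w8), (w1,w5,w4), (w2,w1,w2), (w2,w1,w7), (w2,w4,w6), (w2,w8,w7), (w3,w4,w6), (w5,w4,w6), (w6,w4,w6), (w7,w5,w4), (w8,w4,w6), (w8,w7,w5).

16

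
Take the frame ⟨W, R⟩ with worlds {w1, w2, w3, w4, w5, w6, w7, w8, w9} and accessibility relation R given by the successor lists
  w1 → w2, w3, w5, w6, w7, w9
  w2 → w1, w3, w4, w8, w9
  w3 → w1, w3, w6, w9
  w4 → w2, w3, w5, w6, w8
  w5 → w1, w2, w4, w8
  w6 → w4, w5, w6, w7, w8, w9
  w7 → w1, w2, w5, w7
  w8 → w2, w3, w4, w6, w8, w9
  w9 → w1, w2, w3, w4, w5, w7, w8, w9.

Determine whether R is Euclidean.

Euclidean: no — w1 R w2 and w1 R w5, but not w2 R w5.

No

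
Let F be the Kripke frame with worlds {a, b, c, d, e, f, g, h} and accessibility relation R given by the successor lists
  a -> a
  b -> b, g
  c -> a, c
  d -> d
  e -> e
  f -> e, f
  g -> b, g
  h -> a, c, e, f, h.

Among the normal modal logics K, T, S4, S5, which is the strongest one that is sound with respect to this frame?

S4

Reflexive (axiom T): yes — every world is R-related to itself.
Transitive (axiom 4): yes — every two-step R-path is closed by a direct edge.
Euclidean (axiom 5): no — h R a and h R c, but not a R c.
So F validates K, T, S4; S5 would additionally require R to be Euclidean. The strongest is S4.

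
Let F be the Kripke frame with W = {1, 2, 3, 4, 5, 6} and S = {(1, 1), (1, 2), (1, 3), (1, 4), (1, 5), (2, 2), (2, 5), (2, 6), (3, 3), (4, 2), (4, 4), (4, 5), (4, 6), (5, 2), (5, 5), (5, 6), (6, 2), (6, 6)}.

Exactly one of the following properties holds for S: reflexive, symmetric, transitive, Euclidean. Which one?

Reflexive: yes — every world is S-related to itself.
Symmetric: no — 1 S 2 but not 2 S 1.
Transitive: no — 1 S 2 and 2 S 6, but not 1 S 6.
Euclidean: no — 1 S 2 and 1 S 3, but not 2 S 3.
Only reflexive holds.

reflexive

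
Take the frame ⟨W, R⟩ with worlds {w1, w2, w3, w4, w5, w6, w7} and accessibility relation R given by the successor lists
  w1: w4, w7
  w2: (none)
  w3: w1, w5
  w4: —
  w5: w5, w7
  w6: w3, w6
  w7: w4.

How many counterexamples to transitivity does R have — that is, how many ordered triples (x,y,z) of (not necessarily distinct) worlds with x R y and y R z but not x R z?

6

Enumerating: (w3,w1,w4), (w3,w1,w7), (w3,w5,w7), (w5,w7,w4), (w6,w3,w1), (w6,w3,w5).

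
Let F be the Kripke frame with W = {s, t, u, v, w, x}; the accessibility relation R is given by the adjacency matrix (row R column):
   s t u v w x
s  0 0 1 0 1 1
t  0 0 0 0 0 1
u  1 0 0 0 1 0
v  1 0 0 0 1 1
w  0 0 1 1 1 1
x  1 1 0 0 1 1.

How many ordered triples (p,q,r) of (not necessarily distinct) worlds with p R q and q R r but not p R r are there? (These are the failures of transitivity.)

Enumerating: (s,u,s), (s,w,v), (s,x,s), (s,x,t), (t,x,s), (t,x,t), (t,x,w), (u,s,u), (u,s,x), (u,w,u), (u,w,v), (u,w,x), … and 11 more.
Total: 23.

23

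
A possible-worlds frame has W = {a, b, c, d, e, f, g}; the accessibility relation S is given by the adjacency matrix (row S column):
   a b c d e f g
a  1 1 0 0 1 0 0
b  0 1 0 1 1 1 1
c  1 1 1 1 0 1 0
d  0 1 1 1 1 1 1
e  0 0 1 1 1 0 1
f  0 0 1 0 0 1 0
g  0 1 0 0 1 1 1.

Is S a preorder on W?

No

Reflexive: yes — every world is S-related to itself.
Transitive: no — a S b and b S d, but not a S d.
So S is not a preorder.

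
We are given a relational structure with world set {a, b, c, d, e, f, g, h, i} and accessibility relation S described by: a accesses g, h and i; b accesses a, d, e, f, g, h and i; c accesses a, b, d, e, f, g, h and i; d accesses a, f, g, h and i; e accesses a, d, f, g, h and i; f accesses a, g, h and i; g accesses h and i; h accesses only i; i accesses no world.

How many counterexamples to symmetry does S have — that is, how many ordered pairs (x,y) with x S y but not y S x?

36

Enumerating: (a,g), (a,h), (a,i), (b,a), (b,d), (b,e), (b,f), (b,g), (b,h), (b,i), (c,a), (c,b), … and 24 more.
Total: 36.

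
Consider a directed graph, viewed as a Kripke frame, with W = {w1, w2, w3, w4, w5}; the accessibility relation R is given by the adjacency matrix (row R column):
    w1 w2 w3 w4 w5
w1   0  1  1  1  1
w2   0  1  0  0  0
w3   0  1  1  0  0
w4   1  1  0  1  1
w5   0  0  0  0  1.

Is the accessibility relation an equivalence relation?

No

Reflexive: no — w1 is not related to itself.
Symmetric: no — w1 R w2 but not w2 R w1.
Transitive: no — w4 R w1 and w1 R w3, but not w4 R w3.
So R is not an equivalence relation.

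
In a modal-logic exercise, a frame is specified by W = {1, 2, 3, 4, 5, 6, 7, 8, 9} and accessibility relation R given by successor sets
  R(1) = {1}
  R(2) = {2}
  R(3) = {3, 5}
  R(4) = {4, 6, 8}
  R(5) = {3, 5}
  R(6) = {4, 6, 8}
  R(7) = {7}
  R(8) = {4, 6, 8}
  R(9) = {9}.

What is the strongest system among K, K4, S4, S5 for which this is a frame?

Transitive (axiom 4): yes — every two-step R-path is closed by a direct edge.
Reflexive (axiom T): yes — every world is R-related to itself.
Euclidean (axiom 5): yes — any two successors of a common world are R-related.
So F validates K, K4, S4, S5. The strongest is S5.

S5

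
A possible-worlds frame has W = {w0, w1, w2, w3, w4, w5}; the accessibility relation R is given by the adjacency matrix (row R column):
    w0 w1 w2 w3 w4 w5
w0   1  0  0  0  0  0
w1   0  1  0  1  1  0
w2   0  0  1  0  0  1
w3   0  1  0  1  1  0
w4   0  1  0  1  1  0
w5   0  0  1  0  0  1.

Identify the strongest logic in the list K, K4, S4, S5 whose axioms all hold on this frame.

Transitive (axiom 4): yes — every two-step R-path is closed by a direct edge.
Reflexive (axiom T): yes — every world is R-related to itself.
Euclidean (axiom 5): yes — any two successors of a common world are R-related.
So F validates K, K4, S4, S5. The strongest is S5.

S5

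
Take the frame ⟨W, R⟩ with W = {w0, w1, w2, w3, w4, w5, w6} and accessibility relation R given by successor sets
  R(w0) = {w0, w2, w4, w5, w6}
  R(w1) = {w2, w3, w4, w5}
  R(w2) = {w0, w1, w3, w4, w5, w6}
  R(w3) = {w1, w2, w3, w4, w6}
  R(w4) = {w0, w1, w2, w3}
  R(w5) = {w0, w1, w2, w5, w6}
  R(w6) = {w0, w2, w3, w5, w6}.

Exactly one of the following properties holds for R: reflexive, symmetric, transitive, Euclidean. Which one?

symmetric

Reflexive: no — w1 is not related to itself.
Symmetric: yes — every pair in R has its reverse in R.
Transitive: no — w0 R w2 and w2 R w1, but not w0 R w1.
Euclidean: no — w0 R w4 and w0 R w5, but not w4 R w5.
Only symmetric holds.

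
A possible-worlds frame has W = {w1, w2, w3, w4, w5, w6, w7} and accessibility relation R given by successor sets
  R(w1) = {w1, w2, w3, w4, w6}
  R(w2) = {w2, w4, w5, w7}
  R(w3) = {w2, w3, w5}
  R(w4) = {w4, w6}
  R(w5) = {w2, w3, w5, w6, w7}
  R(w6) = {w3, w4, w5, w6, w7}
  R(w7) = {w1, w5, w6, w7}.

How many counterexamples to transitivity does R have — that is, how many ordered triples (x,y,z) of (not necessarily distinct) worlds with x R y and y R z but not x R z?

30

Enumerating: (w1,w2,w5), (w1,w2,w7), (w1,w3,w5), (w1,w6,w5), (w1,w6,w7), (w2,w4,w6), (w2,w5,w3), (w2,w5,w6), (w2,w7,w1), (w2,w7,w6), (w3,w2,w4), (w3,w2,w7), … and 18 more.
Total: 30.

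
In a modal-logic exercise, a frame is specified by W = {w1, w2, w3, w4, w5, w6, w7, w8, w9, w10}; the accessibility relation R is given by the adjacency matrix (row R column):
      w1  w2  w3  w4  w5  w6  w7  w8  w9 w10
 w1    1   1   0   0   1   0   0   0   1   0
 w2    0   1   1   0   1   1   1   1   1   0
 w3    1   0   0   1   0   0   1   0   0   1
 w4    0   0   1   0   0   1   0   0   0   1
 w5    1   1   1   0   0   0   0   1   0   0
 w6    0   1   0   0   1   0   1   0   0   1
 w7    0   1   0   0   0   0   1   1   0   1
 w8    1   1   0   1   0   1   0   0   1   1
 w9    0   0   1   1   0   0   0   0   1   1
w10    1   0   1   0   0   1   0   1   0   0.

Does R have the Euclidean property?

No

Euclidean: no — w1 R w5 and w1 R w9, but not w5 R w9.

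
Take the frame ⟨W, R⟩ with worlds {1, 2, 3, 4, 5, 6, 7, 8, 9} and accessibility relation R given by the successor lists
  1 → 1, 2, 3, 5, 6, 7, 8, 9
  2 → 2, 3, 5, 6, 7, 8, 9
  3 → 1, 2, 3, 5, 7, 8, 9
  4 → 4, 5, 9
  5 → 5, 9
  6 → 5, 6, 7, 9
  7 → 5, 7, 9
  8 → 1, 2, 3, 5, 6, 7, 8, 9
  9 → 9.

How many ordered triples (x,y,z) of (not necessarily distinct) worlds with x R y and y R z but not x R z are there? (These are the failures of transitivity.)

Enumerating: (2,3,1), (2,8,1), (3,1,6), (3,2,6), (3,8,6).

5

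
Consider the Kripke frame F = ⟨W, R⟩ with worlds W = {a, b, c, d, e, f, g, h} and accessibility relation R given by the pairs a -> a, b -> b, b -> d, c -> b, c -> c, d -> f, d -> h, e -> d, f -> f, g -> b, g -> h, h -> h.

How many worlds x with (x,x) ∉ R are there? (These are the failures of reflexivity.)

3

Enumerating: d, e, g.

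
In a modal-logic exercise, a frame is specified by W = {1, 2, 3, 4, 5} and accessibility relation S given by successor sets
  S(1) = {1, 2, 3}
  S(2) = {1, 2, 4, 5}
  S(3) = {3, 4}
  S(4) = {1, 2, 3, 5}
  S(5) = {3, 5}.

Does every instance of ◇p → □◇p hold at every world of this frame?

No

By correspondence theory, 5 is valid on a frame iff S is Euclidean.
Euclidean: no — 1 S 2 and 1 S 3, but not 2 S 3.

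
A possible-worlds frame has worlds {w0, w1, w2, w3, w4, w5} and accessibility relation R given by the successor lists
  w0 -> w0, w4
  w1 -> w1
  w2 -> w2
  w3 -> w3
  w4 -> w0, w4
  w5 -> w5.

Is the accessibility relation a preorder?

Reflexive: yes — every world is R-related to itself.
Transitive: yes — every two-step R-path is closed by a direct edge.
So R is a preorder.

Yes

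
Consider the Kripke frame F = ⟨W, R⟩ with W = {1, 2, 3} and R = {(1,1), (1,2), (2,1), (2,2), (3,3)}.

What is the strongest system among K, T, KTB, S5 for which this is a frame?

S5

Reflexive (axiom T): yes — every world is R-related to itself.
Symmetric (axiom B): yes — every pair in R has its reverse in R.
Euclidean (axiom 5): yes — any two successors of a common world are R-related.
So F validates K, T, KTB, S5. The strongest is S5.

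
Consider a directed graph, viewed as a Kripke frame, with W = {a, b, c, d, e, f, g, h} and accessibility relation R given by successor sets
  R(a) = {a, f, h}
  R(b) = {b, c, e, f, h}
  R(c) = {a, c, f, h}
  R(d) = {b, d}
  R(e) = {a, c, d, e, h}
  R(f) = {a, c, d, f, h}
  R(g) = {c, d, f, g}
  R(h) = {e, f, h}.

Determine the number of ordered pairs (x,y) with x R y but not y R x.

Enumerating: (a,h), (b,c), (b,e), (b,f), (b,h), (c,a), (c,h), (d,b), (e,a), (e,c), (e,d), (f,d), (g,c), (g,d), (g,f).

15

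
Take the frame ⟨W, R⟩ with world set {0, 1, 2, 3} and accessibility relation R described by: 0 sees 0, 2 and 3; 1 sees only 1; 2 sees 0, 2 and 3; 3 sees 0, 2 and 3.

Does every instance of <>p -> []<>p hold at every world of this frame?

Axiom 5 corresponds to the accessibility relation being Euclidean.
Euclidean: yes — any two successors of a common world are R-related.

Yes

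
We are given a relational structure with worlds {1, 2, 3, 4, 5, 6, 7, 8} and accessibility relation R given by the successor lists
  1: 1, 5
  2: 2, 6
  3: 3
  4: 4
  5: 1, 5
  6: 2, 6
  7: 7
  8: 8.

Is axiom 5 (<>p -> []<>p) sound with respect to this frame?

The schema 5 characterises exactly the Euclidean frames.
Euclidean: yes — any two successors of a common world are R-related.

Yes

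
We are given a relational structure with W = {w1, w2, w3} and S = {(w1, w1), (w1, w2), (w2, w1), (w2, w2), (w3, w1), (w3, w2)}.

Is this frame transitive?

Yes

Transitive: yes — every two-step S-path is closed by a direct edge.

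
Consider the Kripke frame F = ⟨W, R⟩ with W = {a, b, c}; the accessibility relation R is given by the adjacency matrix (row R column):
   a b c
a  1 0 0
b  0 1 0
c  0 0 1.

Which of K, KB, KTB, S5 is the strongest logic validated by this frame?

Symmetric (axiom B): yes — every pair in R has its reverse in R.
Reflexive (axiom T): yes — every world is R-related to itself.
Euclidean (axiom 5): yes — any two successors of a common world are R-related.
So F validates K, KB, KTB, S5. The strongest is S5.

S5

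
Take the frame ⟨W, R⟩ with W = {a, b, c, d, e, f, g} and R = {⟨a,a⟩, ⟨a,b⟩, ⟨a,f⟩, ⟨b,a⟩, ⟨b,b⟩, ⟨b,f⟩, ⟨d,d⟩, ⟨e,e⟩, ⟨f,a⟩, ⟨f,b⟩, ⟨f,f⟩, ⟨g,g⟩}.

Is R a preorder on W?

Reflexive: no — c is not related to itself.
Transitive: yes — every two-step R-path is closed by a direct edge.
So R is not a preorder.

No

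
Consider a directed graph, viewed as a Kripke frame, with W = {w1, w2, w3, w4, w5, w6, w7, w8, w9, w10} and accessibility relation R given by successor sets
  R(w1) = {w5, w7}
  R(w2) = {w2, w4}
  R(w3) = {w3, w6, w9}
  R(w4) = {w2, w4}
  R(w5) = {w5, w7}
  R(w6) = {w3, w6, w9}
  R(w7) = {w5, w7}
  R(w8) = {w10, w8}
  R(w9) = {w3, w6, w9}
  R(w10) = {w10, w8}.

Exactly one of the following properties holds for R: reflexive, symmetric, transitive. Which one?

transitive

Reflexive: no — w1 is not related to itself.
Symmetric: no — w1 R w5 but not w5 R w1.
Transitive: yes — every two-step R-path is closed by a direct edge.
Only transitive holds.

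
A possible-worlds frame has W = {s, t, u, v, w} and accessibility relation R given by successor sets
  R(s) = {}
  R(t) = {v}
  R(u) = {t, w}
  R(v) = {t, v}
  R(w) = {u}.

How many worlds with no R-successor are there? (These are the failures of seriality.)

1

Enumerating: s.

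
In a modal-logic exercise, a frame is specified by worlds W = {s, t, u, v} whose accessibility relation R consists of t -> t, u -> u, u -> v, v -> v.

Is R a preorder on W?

Reflexive: no — s is not related to itself.
Transitive: yes — every two-step R-path is closed by a direct edge.
So R is not a preorder.

No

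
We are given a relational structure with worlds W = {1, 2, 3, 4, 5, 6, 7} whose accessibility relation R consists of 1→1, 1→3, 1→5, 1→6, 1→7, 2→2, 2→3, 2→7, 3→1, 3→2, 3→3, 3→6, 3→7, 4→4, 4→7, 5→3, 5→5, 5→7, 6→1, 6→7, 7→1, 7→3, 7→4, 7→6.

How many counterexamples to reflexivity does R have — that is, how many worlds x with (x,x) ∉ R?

2

Enumerating: 6, 7.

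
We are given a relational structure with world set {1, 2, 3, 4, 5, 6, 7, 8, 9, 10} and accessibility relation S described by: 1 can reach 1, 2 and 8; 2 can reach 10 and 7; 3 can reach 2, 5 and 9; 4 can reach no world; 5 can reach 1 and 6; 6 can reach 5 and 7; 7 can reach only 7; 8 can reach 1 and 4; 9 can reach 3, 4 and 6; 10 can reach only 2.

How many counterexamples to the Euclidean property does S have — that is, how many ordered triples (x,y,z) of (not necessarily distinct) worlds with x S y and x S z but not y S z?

Enumerating: (1,2,1), (1,2,2), (1,2,8), (1,8,2), (1,8,8), (10,2,2), (2,10,10), (2,10,7), (2,7,10), (3,2,2), (3,2,5), (3,2,9), … and 24 more.
Total: 36.

36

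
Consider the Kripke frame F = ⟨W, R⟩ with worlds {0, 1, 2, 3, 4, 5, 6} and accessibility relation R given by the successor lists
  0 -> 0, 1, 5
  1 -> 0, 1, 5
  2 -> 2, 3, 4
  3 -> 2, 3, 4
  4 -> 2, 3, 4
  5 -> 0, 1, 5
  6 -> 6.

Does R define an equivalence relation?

Reflexive: yes — every world is R-related to itself.
Symmetric: yes — every pair in R has its reverse in R.
Transitive: yes — every two-step R-path is closed by a direct edge.
So R is an equivalence relation.

Yes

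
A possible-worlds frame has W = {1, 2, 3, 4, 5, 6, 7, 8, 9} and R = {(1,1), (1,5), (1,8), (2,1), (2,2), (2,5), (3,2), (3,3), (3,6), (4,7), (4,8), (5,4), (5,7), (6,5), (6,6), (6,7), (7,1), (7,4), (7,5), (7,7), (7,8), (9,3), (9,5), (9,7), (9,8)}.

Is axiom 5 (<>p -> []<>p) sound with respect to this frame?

By correspondence theory, 5 is valid on a frame iff R is Euclidean.
Euclidean: no — 1 R 5 and 1 R 8, but not 5 R 8.

No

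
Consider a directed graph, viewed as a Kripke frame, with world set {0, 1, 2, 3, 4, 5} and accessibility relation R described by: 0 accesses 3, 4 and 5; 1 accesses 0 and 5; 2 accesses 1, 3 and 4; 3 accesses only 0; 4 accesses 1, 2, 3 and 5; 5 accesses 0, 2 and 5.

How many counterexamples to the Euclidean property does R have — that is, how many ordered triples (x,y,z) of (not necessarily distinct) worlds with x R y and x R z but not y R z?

Enumerating: (0,3,3), (0,3,4), (0,3,5), (0,4,4), (0,5,3), (0,5,4), (1,0,0), (2,1,1), (2,1,3), (2,1,4), (2,3,1), (2,3,3), … and 19 more.
Total: 31.

31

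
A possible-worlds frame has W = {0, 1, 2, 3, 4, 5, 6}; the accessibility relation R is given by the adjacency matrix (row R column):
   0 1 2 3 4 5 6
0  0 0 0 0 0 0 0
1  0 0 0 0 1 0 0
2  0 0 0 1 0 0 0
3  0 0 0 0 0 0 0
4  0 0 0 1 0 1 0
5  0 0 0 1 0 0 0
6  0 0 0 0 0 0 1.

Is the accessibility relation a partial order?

No

Reflexive: no — 0 is not related to itself.
Transitive: no — 1 R 4 and 4 R 3, but not 1 R 3.
Antisymmetric: yes — no distinct pair is related both ways.
So R is not a partial order.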